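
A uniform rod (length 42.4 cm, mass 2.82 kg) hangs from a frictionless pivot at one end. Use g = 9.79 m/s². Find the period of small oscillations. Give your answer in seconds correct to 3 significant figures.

1.07 s

For a physical pendulum T = 2π√(I/(mgd)), with d = 0.2120 m from pivot to centre of mass.
I_cm = mL²/12 = 2.82 × 0.424²/12 = 0.04225 kg·m²; I = I_cm + md² = 0.04225 + 2.82 × 0.2120² = 0.1690 kg·m².
T = 2π√(0.1690/(2.82 × 9.79 × 0.2120)) = 1.07 s.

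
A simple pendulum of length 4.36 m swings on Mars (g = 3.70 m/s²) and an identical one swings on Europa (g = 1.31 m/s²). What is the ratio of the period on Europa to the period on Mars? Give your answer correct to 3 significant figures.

T ∝ 1/√g, so T₂/T₁ = √(g₁/g₂) = √(3.70/1.31) = 1.68.

1.68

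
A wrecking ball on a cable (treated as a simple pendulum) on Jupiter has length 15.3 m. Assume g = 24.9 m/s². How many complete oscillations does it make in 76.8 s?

T = 2π√(L/g) = 2π√(15.3/24.9) = 4.925 s.
Number of complete oscillations = ⌊76.8/4.925⌋ = ⌊15.59⌋ = 15.

15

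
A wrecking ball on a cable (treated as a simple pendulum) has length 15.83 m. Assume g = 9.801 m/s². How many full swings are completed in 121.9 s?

T = 2π√(L/g) = 2π√(15.83/9.801) = 7.9852 s.
Number of complete oscillations = ⌊121.9/7.9852⌋ = ⌊15.266⌋ = 15.

15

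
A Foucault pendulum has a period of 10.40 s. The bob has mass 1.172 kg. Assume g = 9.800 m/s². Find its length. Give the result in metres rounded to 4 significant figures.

From T = 2π√(L/g), L = gT²/(4π²) = 9.800 × 10.400²/(4π²) = 26.85 m.

26.85 m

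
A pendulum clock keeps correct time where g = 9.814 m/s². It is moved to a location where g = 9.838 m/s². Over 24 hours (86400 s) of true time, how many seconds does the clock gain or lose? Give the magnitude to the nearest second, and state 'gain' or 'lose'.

The clock's period scales as T ∝ 1/√g, so T'/T = √(9.814/9.838) = 0.998779.
In 86400 s of true time the clock registers 86400/0.998779 = 86505.6 s, so it gains 106 s.

gain 106 s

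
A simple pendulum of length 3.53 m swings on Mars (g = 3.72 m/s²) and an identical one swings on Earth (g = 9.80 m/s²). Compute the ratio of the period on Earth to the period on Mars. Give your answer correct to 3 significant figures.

T ∝ 1/√g, so T₂/T₁ = √(g₁/g₂) = √(3.72/9.80) = 0.616.

0.616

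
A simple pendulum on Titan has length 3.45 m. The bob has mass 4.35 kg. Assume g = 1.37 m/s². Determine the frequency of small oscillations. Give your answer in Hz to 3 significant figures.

T = 2π√(L/g) = 2π√(3.45/1.37) = 9.971 s, so f = 1/T = 0.100 Hz.

0.100 Hz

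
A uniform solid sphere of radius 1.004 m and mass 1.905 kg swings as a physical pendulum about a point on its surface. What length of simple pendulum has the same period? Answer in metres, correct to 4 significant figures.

1.406 m

The equivalent simple-pendulum length is L_eq = I/(md), where I is about the pivot and d = 1.0040 m.
I_cm = (2/5)mR² = 0.76811 kg·m², so I = I_cm + md² = 0.76811 + 1.9203 = 2.6884 kg·m².
L_eq = 2.6884/(1.905 × 1.0040) = 1.406 m.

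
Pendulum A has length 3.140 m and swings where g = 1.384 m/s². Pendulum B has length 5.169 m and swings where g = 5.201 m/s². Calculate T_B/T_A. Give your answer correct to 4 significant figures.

T = 2π√(L/g), so T_B/T_A = √((L_B/g_B)/(L_A/g_A)) = √((5.169/5.201)/(3.140/1.384)) = 0.6619.

0.6619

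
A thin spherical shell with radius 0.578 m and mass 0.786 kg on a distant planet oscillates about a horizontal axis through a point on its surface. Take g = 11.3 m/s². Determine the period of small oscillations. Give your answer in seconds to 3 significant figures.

1.83 s

I_cm = (2/3)mr² = 0.1751 kg·m². The pivot is at distance d = 0.578 m from the centre of mass.
By the parallel-axis theorem, I = I_cm + md² = 0.1751 + 0.2626 = 0.4377 kg·m².
T = 2π√(I/(mgd)) = 2π√(0.4377/(0.786 × 11.3 × 0.578)) = 1.83 s.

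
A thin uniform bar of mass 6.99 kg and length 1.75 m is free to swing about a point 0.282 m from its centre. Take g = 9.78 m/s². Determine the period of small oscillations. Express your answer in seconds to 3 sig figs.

2.19 s

For a physical pendulum T = 2π√(I/(mgd)), with d = 0.2820 m from pivot to centre of mass.
I_cm = mL²/12 = 6.99 × 1.75²/12 = 1.784 kg·m²; I = I_cm + md² = 1.784 + 6.99 × 0.2820² = 2.340 kg·m².
T = 2π√(2.340/(6.99 × 9.78 × 0.2820)) = 2.19 s.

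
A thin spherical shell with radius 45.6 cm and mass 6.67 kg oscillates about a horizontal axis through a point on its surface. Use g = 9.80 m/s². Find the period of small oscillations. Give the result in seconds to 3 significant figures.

1.75 s

I_cm = (2/3)mr² = 0.9246 kg·m². The pivot is at distance d = 0.456 m from the centre of mass.
By the parallel-axis theorem, I = I_cm + md² = 0.9246 + 1.387 = 2.312 kg·m².
T = 2π√(I/(mgd)) = 2π√(2.312/(6.67 × 9.80 × 0.456)) = 1.75 s.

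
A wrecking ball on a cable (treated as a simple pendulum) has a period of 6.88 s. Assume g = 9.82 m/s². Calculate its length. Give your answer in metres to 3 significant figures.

11.8 m

From T = 2π√(L/g), L = gT²/(4π²) = 9.82 × 6.880²/(4π²) = 11.8 m.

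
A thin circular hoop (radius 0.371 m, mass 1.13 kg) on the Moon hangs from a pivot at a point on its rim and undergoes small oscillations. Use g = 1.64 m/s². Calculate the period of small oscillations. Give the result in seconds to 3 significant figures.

4.23 s

I_cm = mr² = 0.1555 kg·m². The pivot is at distance d = 0.371 m from the centre of mass.
By the parallel-axis theorem, I = I_cm + md² = 0.1555 + 0.1555 = 0.3111 kg·m².
T = 2π√(I/(mgd)) = 2π√(0.3111/(1.13 × 1.64 × 0.371)) = 4.23 s.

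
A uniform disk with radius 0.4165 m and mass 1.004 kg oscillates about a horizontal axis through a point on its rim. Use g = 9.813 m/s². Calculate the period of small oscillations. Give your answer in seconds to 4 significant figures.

I_cm = ½mr² = 0.087083 kg·m². The pivot is at distance d = 0.4165 m from the centre of mass.
By the parallel-axis theorem, I = I_cm + md² = 0.087083 + 0.17417 = 0.26125 kg·m².
T = 2π√(I/(mgd)) = 2π√(0.26125/(1.004 × 9.813 × 0.4165)) = 1.585 s.

1.585 s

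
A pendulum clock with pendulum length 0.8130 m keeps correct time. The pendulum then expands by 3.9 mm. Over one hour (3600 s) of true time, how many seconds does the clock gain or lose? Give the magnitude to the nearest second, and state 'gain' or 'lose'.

T ∝ √L, so T'/T = √(0.81690/0.8130) = 1.00240.
In 3600 s of true time the clock registers 3600/1.00240 = 3591.4 s, so it loses 9 s.

lose 9 s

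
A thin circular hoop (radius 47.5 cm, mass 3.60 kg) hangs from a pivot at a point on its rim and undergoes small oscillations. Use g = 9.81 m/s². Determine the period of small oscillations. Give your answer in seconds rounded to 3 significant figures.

1.96 s

I_cm = mr² = 0.8123 kg·m². The pivot is at distance d = 0.475 m from the centre of mass.
By the parallel-axis theorem, I = I_cm + md² = 0.8123 + 0.8123 = 1.625 kg·m².
T = 2π√(I/(mgd)) = 2π√(1.625/(3.60 × 9.81 × 0.475)) = 1.96 s.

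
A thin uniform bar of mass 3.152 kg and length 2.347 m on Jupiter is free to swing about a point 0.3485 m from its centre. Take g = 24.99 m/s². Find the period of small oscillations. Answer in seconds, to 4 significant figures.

1.622 s

For a physical pendulum T = 2π√(I/(mgd)), with d = 0.34850 m from pivot to centre of mass.
I_cm = mL²/12 = 3.152 × 2.347²/12 = 1.4469 kg·m²; I = I_cm + md² = 1.4469 + 3.152 × 0.34850² = 1.8297 kg·m².
T = 2π√(1.8297/(3.152 × 24.99 × 0.34850)) = 1.622 s.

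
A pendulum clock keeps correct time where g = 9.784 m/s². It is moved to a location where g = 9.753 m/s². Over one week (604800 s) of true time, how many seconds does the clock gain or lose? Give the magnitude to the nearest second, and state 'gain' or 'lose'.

lose 959 s

The clock's period scales as T ∝ 1/√g, so T'/T = √(9.784/9.753) = 1.00159.
In 604800 s of true time the clock registers 604800/1.00159 = 603841.1 s, so it loses 959 s.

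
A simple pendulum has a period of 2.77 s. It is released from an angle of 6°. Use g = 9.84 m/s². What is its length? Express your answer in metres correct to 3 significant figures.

From T = 2π√(L/g), L = gT²/(4π²) = 9.84 × 2.770²/(4π²) = 1.91 m.

1.91 m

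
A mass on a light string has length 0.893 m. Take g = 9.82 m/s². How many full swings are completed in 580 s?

T = 2π√(L/g) = 2π√(0.893/9.82) = 1.895 s.
Number of complete oscillations = ⌊580/1.895⌋ = ⌊306.1⌋ = 306.

306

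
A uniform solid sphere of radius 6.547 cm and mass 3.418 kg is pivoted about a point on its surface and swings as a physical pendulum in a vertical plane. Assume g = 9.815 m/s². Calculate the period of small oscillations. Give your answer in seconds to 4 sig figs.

I_cm = (2/5)mr² = 0.0058603 kg·m². The pivot is at distance d = 0.06547 m from the centre of mass.
By the parallel-axis theorem, I = I_cm + md² = 0.0058603 + 0.014651 = 0.020511 kg·m².
T = 2π√(I/(mgd)) = 2π√(0.020511/(3.418 × 9.815 × 0.06547)) = 0.6072 s.

0.6072 s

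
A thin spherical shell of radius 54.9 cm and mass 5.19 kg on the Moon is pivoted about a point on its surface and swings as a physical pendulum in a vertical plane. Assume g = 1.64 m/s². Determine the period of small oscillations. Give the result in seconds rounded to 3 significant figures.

I_cm = (2/3)mr² = 1.043 kg·m². The pivot is at distance d = 0.549 m from the centre of mass.
By the parallel-axis theorem, I = I_cm + md² = 1.043 + 1.564 = 2.607 kg·m².
T = 2π√(I/(mgd)) = 2π√(2.607/(5.19 × 1.64 × 0.549)) = 4.69 s.

4.69 s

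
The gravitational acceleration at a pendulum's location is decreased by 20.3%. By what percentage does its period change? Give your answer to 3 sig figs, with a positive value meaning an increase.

T ∝ 1/√g, so T'/T = 1/√(0.7970) = 1.120.
Percentage change in T = (1.120 − 1) × 100% = 12.0%.

12.0%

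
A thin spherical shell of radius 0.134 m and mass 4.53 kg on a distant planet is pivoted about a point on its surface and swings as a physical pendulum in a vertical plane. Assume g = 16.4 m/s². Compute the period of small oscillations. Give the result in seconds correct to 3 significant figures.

0.733 s

I_cm = (2/3)mr² = 0.05423 kg·m². The pivot is at distance d = 0.134 m from the centre of mass.
By the parallel-axis theorem, I = I_cm + md² = 0.05423 + 0.08134 = 0.1356 kg·m².
T = 2π√(I/(mgd)) = 2π√(0.1356/(4.53 × 16.4 × 0.134)) = 0.733 s.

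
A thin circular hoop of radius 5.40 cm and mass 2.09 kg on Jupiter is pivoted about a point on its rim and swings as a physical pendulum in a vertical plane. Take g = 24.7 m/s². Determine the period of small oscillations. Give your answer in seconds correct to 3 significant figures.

I_cm = mr² = 0.006094 kg·m². The pivot is at distance d = 0.0540 m from the centre of mass.
By the parallel-axis theorem, I = I_cm + md² = 0.006094 + 0.006094 = 0.01219 kg·m².
T = 2π√(I/(mgd)) = 2π√(0.01219/(2.09 × 24.7 × 0.0540)) = 0.415 s.

0.415 s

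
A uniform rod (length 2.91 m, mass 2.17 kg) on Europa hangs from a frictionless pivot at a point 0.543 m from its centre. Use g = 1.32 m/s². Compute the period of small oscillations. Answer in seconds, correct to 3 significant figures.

7.42 s

For a physical pendulum T = 2π√(I/(mgd)), with d = 0.5430 m from pivot to centre of mass.
I_cm = mL²/12 = 2.17 × 2.91²/12 = 1.531 kg·m²; I = I_cm + md² = 1.531 + 2.17 × 0.5430² = 2.171 kg·m².
T = 2π√(2.171/(2.17 × 1.32 × 0.5430)) = 7.42 s.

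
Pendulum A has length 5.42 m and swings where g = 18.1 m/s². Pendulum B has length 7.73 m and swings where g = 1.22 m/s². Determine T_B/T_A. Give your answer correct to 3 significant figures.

4.60

T = 2π√(L/g), so T_B/T_A = √((L_B/g_B)/(L_A/g_A)) = √((7.73/1.22)/(5.42/18.1)) = 4.60.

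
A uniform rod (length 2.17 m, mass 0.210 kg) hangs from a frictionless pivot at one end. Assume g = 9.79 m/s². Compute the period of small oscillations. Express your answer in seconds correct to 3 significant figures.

2.42 s

For a physical pendulum T = 2π√(I/(mgd)), with d = 1.085 m from pivot to centre of mass.
I_cm = mL²/12 = 0.210 × 2.17²/12 = 0.08241 kg·m²; I = I_cm + md² = 0.08241 + 0.210 × 1.085² = 0.3296 kg·m².
T = 2π√(0.3296/(0.210 × 9.79 × 1.085)) = 2.42 s.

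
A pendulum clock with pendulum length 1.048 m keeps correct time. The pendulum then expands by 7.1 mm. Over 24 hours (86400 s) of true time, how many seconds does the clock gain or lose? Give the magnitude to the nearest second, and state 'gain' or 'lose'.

lose 291 s

T ∝ √L, so T'/T = √(1.05510/1.048) = 1.00338.
In 86400 s of true time the clock registers 86400/1.00338 = 86108.8 s, so it loses 291 s.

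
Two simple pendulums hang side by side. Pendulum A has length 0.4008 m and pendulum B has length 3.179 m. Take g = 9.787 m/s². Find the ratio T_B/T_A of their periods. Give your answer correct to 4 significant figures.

T ∝ √L, so T_B/T_A = √(L_B/L_A) = √(3.179/0.4008) = 2.816.

2.816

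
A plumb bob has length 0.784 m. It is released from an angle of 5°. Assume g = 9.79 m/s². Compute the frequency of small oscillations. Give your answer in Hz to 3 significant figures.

T = 2π√(L/g) = 2π√(0.784/9.79) = 1.778 s, so f = 1/T = 0.562 Hz.

0.562 Hz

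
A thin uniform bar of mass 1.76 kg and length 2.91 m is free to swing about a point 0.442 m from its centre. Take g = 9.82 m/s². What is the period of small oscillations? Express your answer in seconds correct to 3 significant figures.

For a physical pendulum T = 2π√(I/(mgd)), with d = 0.4420 m from pivot to centre of mass.
I_cm = mL²/12 = 1.76 × 2.91²/12 = 1.242 kg·m²; I = I_cm + md² = 1.242 + 1.76 × 0.4420² = 1.586 kg·m².
T = 2π√(1.586/(1.76 × 9.82 × 0.4420)) = 2.86 s.

2.86 s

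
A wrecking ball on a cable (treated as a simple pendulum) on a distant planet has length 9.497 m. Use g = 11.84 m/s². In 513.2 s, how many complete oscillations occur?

91

T = 2π√(L/g) = 2π√(9.497/11.84) = 5.6273 s.
Number of complete oscillations = ⌊513.2/5.6273⌋ = ⌊91.199⌋ = 91.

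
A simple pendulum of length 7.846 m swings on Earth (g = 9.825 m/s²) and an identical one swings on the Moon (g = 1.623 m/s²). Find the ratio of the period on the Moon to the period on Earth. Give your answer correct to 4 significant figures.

2.460

T ∝ 1/√g, so T₂/T₁ = √(g₁/g₂) = √(9.825/1.623) = 2.460.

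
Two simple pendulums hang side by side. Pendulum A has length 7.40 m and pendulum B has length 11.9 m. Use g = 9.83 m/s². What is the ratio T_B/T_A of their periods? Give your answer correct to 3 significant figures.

T ∝ √L, so T_B/T_A = √(L_B/L_A) = √(11.9/7.40) = 1.27.

1.27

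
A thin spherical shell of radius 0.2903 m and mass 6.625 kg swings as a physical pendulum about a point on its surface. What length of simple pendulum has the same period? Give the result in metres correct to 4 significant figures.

0.4838 m

The equivalent simple-pendulum length is L_eq = I/(md), where I is about the pivot and d = 0.29030 m.
I_cm = (2/3)mR² = 0.37221 kg·m², so I = I_cm + md² = 0.37221 + 0.55832 = 0.93053 kg·m².
L_eq = 0.93053/(6.625 × 0.29030) = 0.4838 m.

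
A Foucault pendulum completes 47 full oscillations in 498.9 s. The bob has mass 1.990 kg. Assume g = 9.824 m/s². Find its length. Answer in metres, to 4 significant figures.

T = 498.9/47 = 10.615 s.
From T = 2π√(L/g), L = gT²/(4π²) = 9.824 × 10.615²/(4π²) = 28.04 m.

28.04 m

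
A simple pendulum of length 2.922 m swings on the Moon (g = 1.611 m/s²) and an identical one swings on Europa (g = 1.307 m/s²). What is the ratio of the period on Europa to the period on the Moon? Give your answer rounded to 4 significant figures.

1.110

T ∝ 1/√g, so T₂/T₁ = √(g₁/g₂) = √(1.611/1.307) = 1.110.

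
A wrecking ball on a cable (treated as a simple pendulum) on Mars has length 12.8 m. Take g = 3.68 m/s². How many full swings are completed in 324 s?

T = 2π√(L/g) = 2π√(12.8/3.68) = 11.72 s.
Number of complete oscillations = ⌊324/11.72⌋ = ⌊27.65⌋ = 27.

27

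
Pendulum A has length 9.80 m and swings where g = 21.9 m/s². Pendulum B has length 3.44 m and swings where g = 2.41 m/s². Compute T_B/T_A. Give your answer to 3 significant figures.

T = 2π√(L/g), so T_B/T_A = √((L_B/g_B)/(L_A/g_A)) = √((3.44/2.41)/(9.80/21.9)) = 1.79.

1.79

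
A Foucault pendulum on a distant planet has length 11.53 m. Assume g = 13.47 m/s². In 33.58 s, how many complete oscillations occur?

5

T = 2π√(L/g) = 2π√(11.53/13.47) = 5.8131 s.
Number of complete oscillations = ⌊33.58/5.8131⌋ = ⌊5.7766⌋ = 5.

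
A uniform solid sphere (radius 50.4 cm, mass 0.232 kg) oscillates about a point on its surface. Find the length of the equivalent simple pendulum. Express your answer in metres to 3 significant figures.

0.706 m

The equivalent simple-pendulum length is L_eq = I/(md), where I is about the pivot and d = 0.5040 m.
I_cm = (2/5)mR² = 0.02357 kg·m², so I = I_cm + md² = 0.02357 + 0.05893 = 0.08250 kg·m².
L_eq = 0.08250/(0.232 × 0.5040) = 0.706 m.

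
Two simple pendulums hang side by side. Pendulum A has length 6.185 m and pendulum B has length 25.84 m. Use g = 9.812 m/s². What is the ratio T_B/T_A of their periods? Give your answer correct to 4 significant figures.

T ∝ √L, so T_B/T_A = √(L_B/L_A) = √(25.84/6.185) = 2.044.

2.044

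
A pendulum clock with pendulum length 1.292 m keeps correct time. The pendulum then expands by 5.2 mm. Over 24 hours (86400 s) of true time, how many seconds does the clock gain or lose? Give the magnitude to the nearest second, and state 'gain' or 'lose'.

T ∝ √L, so T'/T = √(1.29720/1.292) = 1.00201.
In 86400 s of true time the clock registers 86400/1.00201 = 86226.7 s, so it loses 173 s.

lose 173 s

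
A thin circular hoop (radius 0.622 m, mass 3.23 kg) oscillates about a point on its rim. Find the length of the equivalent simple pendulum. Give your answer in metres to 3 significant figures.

1.24 m

The equivalent simple-pendulum length is L_eq = I/(md), where I is about the pivot and d = 0.6220 m.
I_cm = mR² = 1.250 kg·m², so I = I_cm + md² = 1.250 + 1.250 = 2.499 kg·m².
L_eq = 2.499/(3.23 × 0.6220) = 1.24 m.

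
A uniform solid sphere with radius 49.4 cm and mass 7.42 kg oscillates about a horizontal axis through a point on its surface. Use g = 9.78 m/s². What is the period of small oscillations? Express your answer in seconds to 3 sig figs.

1.67 s

I_cm = (2/5)mr² = 0.7243 kg·m². The pivot is at distance d = 0.494 m from the centre of mass.
By the parallel-axis theorem, I = I_cm + md² = 0.7243 + 1.811 = 2.535 kg·m².
T = 2π√(I/(mgd)) = 2π√(2.535/(7.42 × 9.78 × 0.494)) = 1.67 s.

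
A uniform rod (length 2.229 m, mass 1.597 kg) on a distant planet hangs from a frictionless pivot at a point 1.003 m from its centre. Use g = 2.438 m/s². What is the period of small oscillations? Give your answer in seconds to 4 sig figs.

For a physical pendulum T = 2π√(I/(mgd)), with d = 1.0030 m from pivot to centre of mass.
I_cm = mL²/12 = 1.597 × 2.229²/12 = 0.66122 kg·m²; I = I_cm + md² = 0.66122 + 1.597 × 1.0030² = 2.2678 kg·m².
T = 2π√(2.2678/(1.597 × 2.438 × 1.0030)) = 4.788 s.

4.788 s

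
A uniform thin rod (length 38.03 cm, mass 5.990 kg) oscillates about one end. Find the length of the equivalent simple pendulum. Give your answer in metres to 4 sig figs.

The equivalent simple-pendulum length is L_eq = I/(md), where I is about the pivot and d = 0.19015 m.
I_cm = (1/12)mL² = 0.072194 kg·m², so I = I_cm + md² = 0.072194 + 0.21658 = 0.28877 kg·m².
L_eq = 0.28877/(5.990 × 0.19015) = 0.2535 m.

0.2535 m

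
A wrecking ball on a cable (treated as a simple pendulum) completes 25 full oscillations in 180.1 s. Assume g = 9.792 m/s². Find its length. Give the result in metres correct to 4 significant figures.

T = 180.1/25 = 7.2040 s.
From T = 2π√(L/g), L = gT²/(4π²) = 9.792 × 7.2040²/(4π²) = 12.87 m.

12.87 m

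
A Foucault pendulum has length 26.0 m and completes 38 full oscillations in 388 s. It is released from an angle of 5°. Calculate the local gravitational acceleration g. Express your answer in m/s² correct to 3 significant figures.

9.85 m/s²

T = 388/38 = 10.21 s.
From T = 2π√(L/g), g = 4π²L/T² = 4π² × 26.0/10.21² = 9.85 m/s².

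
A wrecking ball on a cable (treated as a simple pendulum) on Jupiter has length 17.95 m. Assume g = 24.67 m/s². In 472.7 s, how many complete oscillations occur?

T = 2π√(L/g) = 2π√(17.95/24.67) = 5.3595 s.
Number of complete oscillations = ⌊472.7/5.3595⌋ = ⌊88.198⌋ = 88.

88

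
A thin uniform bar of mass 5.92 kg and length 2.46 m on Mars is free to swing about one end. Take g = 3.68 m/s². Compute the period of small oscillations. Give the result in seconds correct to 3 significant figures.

4.19 s

For a physical pendulum T = 2π√(I/(mgd)), with d = 1.230 m from pivot to centre of mass.
I_cm = mL²/12 = 5.92 × 2.46²/12 = 2.985 kg·m²; I = I_cm + md² = 2.985 + 5.92 × 1.230² = 11.94 kg·m².
T = 2π√(11.94/(5.92 × 3.68 × 1.230)) = 4.19 s.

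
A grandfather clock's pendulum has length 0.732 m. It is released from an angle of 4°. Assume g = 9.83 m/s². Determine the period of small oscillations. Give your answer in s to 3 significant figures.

1.71 s

T = 2π√(L/g) = 2π√(0.732/9.83) = 2π × 0.2729 = 1.71 s.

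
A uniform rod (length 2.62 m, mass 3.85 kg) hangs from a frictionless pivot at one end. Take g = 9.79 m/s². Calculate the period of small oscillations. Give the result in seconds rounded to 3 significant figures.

2.65 s

For a physical pendulum T = 2π√(I/(mgd)), with d = 1.310 m from pivot to centre of mass.
I_cm = mL²/12 = 3.85 × 2.62²/12 = 2.202 kg·m²; I = I_cm + md² = 2.202 + 3.85 × 1.310² = 8.809 kg·m².
T = 2π√(8.809/(3.85 × 9.79 × 1.310)) = 2.65 s.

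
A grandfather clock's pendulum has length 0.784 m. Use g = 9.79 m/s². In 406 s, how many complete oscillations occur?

228

T = 2π√(L/g) = 2π√(0.784/9.79) = 1.778 s.
Number of complete oscillations = ⌊406/1.778⌋ = ⌊228.3⌋ = 228.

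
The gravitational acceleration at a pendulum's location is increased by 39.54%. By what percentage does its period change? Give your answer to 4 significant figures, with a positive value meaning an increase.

T ∝ 1/√g, so T'/T = 1/√(1.3954) = 0.84655.
Percentage change in T = (0.84655 − 1) × 100% = -15.35%.

-15.35%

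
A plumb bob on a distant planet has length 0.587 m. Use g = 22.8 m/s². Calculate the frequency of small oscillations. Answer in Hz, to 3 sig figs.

T = 2π√(L/g) = 2π√(0.587/22.8) = 1.008 s, so f = 1/T = 0.992 Hz.

0.992 Hz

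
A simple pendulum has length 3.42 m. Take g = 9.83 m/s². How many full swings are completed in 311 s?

T = 2π√(L/g) = 2π√(3.42/9.83) = 3.706 s.
Number of complete oscillations = ⌊311/3.706⌋ = ⌊83.92⌋ = 83.

83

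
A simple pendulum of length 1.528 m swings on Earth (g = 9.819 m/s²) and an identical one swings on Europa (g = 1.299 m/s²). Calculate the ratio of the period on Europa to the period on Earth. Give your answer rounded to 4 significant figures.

T ∝ 1/√g, so T₂/T₁ = √(g₁/g₂) = √(9.819/1.299) = 2.749.

2.749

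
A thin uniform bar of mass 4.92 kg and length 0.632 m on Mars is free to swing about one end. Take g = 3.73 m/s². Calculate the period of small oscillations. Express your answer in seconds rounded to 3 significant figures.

For a physical pendulum T = 2π√(I/(mgd)), with d = 0.3160 m from pivot to centre of mass.
I_cm = mL²/12 = 4.92 × 0.632²/12 = 0.1638 kg·m²; I = I_cm + md² = 0.1638 + 4.92 × 0.3160² = 0.6551 kg·m².
T = 2π√(0.6551/(4.92 × 3.73 × 0.3160)) = 2.11 s.

2.11 s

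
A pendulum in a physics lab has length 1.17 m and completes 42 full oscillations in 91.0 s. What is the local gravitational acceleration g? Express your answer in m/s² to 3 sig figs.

9.84 m/s²

T = 91.0/42 = 2.167 s.
From T = 2π√(L/g), g = 4π²L/T² = 4π² × 1.17/2.167² = 9.84 m/s².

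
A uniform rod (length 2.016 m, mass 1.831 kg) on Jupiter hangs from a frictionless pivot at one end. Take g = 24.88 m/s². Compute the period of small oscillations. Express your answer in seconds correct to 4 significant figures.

For a physical pendulum T = 2π√(I/(mgd)), with d = 1.0080 m from pivot to centre of mass.
I_cm = mL²/12 = 1.831 × 2.016²/12 = 0.62014 kg·m²; I = I_cm + md² = 0.62014 + 1.831 × 1.0080² = 2.4806 kg·m².
T = 2π√(2.4806/(1.831 × 24.88 × 1.0080)) = 1.460 s.

1.460 s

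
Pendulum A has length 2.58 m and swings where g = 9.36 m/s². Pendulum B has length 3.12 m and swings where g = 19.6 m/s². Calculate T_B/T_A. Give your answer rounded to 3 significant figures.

0.760

T = 2π√(L/g), so T_B/T_A = √((L_B/g_B)/(L_A/g_A)) = √((3.12/19.6)/(2.58/9.36)) = 0.760.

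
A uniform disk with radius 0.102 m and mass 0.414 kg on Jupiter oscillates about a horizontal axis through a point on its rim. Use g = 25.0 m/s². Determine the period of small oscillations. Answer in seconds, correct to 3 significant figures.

I_cm = ½mr² = 0.002154 kg·m². The pivot is at distance d = 0.102 m from the centre of mass.
By the parallel-axis theorem, I = I_cm + md² = 0.002154 + 0.004307 = 0.006461 kg·m².
T = 2π√(I/(mgd)) = 2π√(0.006461/(0.414 × 25.0 × 0.102)) = 0.492 s.

0.492 s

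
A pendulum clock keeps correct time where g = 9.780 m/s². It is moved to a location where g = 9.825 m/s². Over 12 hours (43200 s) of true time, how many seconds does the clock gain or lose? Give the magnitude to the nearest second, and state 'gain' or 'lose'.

The clock's period scales as T ∝ 1/√g, so T'/T = √(9.780/9.825) = 0.997707.
In 43200 s of true time the clock registers 43200/0.997707 = 43299.3 s, so it gains 99 s.

gain 99 s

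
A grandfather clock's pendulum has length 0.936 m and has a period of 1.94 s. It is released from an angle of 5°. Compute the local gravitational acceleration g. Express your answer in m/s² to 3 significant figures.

9.82 m/s²

From T = 2π√(L/g), g = 4π²L/T² = 4π² × 0.936/1.940² = 9.82 m/s².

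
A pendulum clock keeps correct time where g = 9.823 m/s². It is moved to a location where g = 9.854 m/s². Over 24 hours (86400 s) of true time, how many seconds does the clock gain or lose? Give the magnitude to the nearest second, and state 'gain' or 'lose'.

The clock's period scales as T ∝ 1/√g, so T'/T = √(9.823/9.854) = 0.998426.
In 86400 s of true time the clock registers 86400/0.998426 = 86536.2 s, so it gains 136 s.

gain 136 s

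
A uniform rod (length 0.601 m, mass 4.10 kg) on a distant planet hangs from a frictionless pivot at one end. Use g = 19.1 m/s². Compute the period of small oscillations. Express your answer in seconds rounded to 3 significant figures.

For a physical pendulum T = 2π√(I/(mgd)), with d = 0.3005 m from pivot to centre of mass.
I_cm = mL²/12 = 4.10 × 0.601²/12 = 0.1234 kg·m²; I = I_cm + md² = 0.1234 + 4.10 × 0.3005² = 0.4936 kg·m².
T = 2π√(0.4936/(4.10 × 19.1 × 0.3005)) = 0.910 s.

0.910 s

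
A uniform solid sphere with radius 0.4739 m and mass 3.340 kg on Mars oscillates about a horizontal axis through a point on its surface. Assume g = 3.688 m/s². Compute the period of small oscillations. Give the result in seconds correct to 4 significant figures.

I_cm = (2/5)mr² = 0.30004 kg·m². The pivot is at distance d = 0.4739 m from the centre of mass.
By the parallel-axis theorem, I = I_cm + md² = 0.30004 + 0.75010 = 1.0501 kg·m².
T = 2π√(I/(mgd)) = 2π√(1.0501/(3.340 × 3.688 × 0.4739)) = 2.665 s.

2.665 s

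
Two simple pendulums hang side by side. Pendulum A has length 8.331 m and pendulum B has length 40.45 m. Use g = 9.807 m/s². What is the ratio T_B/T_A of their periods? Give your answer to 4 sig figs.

T ∝ √L, so T_B/T_A = √(L_B/L_A) = √(40.45/8.331) = 2.203.

2.203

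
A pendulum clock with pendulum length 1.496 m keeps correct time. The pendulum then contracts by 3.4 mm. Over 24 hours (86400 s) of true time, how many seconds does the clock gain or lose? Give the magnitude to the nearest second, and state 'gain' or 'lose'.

gain 98 s

T ∝ √L, so T'/T = √(1.49260/1.496) = 0.998863.
In 86400 s of true time the clock registers 86400/0.998863 = 86498.3 s, so it gains 98 s.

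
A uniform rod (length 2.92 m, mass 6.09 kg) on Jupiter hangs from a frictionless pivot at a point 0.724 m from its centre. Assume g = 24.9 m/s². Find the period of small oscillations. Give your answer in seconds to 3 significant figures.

For a physical pendulum T = 2π√(I/(mgd)), with d = 0.7240 m from pivot to centre of mass.
I_cm = mL²/12 = 6.09 × 2.92²/12 = 4.327 kg·m²; I = I_cm + md² = 4.327 + 6.09 × 0.7240² = 7.519 kg·m².
T = 2π√(7.519/(6.09 × 24.9 × 0.7240)) = 1.64 s.

1.64 s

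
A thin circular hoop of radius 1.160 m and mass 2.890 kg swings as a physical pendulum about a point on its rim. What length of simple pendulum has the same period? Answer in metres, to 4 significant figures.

The equivalent simple-pendulum length is L_eq = I/(md), where I is about the pivot and d = 1.1600 m.
I_cm = mR² = 3.8888 kg·m², so I = I_cm + md² = 3.8888 + 3.8888 = 7.7776 kg·m².
L_eq = 7.7776/(2.890 × 1.1600) = 2.320 m.

2.320 m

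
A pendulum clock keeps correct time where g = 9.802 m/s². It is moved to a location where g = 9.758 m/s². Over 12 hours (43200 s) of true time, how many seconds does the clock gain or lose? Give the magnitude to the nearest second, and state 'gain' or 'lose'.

lose 97 s

The clock's period scales as T ∝ 1/√g, so T'/T = √(9.802/9.758) = 1.00225.
In 43200 s of true time the clock registers 43200/1.00225 = 43102.9 s, so it loses 97 s.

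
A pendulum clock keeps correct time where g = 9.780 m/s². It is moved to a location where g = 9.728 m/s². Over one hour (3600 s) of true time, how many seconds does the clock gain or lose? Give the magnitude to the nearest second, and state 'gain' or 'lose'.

lose 10 s

The clock's period scales as T ∝ 1/√g, so T'/T = √(9.780/9.728) = 1.00267.
In 3600 s of true time the clock registers 3600/1.00267 = 3590.4 s, so it loses 10 s.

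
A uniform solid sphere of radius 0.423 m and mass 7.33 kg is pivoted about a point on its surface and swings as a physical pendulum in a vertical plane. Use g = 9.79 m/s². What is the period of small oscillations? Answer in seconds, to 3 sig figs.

I_cm = (2/5)mr² = 0.5246 kg·m². The pivot is at distance d = 0.423 m from the centre of mass.
By the parallel-axis theorem, I = I_cm + md² = 0.5246 + 1.312 = 1.836 kg·m².
T = 2π√(I/(mgd)) = 2π√(1.836/(7.33 × 9.79 × 0.423)) = 1.55 s.

1.55 s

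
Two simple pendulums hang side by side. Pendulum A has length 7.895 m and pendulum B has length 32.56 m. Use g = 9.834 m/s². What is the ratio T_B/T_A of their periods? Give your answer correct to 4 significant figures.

T ∝ √L, so T_B/T_A = √(L_B/L_A) = √(32.56/7.895) = 2.031.

2.031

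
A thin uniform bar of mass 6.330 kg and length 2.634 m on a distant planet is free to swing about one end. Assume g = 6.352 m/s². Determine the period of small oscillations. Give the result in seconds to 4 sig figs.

3.304 s

For a physical pendulum T = 2π√(I/(mgd)), with d = 1.3170 m from pivot to centre of mass.
I_cm = mL²/12 = 6.330 × 2.634²/12 = 3.6598 kg·m²; I = I_cm + md² = 3.6598 + 6.330 × 1.3170² = 14.639 kg·m².
T = 2π√(14.639/(6.330 × 6.352 × 1.3170)) = 3.304 s.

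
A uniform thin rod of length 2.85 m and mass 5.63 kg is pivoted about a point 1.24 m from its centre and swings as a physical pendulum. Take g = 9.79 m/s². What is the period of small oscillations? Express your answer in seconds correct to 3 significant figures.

2.68 s

For a physical pendulum T = 2π√(I/(mgd)), with d = 1.240 m from pivot to centre of mass.
I_cm = mL²/12 = 5.63 × 2.85²/12 = 3.811 kg·m²; I = I_cm + md² = 3.811 + 5.63 × 1.240² = 12.47 kg·m².
T = 2π√(12.47/(5.63 × 9.79 × 1.240)) = 2.68 s.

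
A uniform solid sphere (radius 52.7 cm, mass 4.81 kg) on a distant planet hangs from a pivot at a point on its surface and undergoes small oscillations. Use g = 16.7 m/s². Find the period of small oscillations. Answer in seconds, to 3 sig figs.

I_cm = (2/5)mr² = 0.5344 kg·m². The pivot is at distance d = 0.527 m from the centre of mass.
By the parallel-axis theorem, I = I_cm + md² = 0.5344 + 1.336 = 1.870 kg·m².
T = 2π√(I/(mgd)) = 2π√(1.870/(4.81 × 16.7 × 0.527)) = 1.32 s.

1.32 s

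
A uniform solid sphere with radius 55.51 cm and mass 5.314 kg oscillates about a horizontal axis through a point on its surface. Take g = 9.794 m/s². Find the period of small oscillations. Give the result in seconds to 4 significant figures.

1.770 s

I_cm = (2/5)mr² = 0.65497 kg·m². The pivot is at distance d = 0.5551 m from the centre of mass.
By the parallel-axis theorem, I = I_cm + md² = 0.65497 + 1.6374 = 2.2924 kg·m².
T = 2π√(I/(mgd)) = 2π√(2.2924/(5.314 × 9.794 × 0.5551)) = 1.770 s.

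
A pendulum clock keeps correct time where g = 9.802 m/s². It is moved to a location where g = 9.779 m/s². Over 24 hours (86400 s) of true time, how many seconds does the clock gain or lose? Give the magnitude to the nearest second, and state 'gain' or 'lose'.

The clock's period scales as T ∝ 1/√g, so T'/T = √(9.802/9.779) = 1.00118.
In 86400 s of true time the clock registers 86400/1.00118 = 86298.6 s, so it loses 101 s.

lose 101 s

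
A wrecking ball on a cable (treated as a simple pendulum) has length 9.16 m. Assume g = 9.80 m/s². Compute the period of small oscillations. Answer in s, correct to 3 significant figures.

6.07 s

T = 2π√(L/g) = 2π√(9.16/9.80) = 2π × 0.9668 = 6.07 s.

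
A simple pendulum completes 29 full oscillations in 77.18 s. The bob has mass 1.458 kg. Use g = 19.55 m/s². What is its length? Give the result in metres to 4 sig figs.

T = 77.18/29 = 2.6614 s.
From T = 2π√(L/g), L = gT²/(4π²) = 19.55 × 2.6614²/(4π²) = 3.508 m.

3.508 m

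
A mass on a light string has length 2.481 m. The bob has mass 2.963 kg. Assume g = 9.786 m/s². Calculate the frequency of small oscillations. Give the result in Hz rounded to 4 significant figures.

0.3161 Hz

T = 2π√(L/g) = 2π√(2.481/9.786) = 3.1637 s, so f = 1/T = 0.3161 Hz.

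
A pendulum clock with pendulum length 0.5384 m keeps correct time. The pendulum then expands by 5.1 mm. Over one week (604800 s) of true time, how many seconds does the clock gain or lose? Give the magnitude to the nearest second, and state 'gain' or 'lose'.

lose 2844 s

T ∝ √L, so T'/T = √(0.54350/0.5384) = 1.00473.
In 604800 s of true time the clock registers 604800/1.00473 = 601955.7 s, so it loses 2844 s.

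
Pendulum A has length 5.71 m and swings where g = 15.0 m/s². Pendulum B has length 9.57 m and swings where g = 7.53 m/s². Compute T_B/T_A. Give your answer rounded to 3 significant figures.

1.83

T = 2π√(L/g), so T_B/T_A = √((L_B/g_B)/(L_A/g_A)) = √((9.57/7.53)/(5.71/15.0)) = 1.83.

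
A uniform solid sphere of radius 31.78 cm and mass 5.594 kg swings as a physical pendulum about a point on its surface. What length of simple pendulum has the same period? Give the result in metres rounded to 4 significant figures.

0.4449 m

The equivalent simple-pendulum length is L_eq = I/(md), where I is about the pivot and d = 0.31780 m.
I_cm = (2/5)mR² = 0.22599 kg·m², so I = I_cm + md² = 0.22599 + 0.56498 = 0.79097 kg·m².
L_eq = 0.79097/(5.594 × 0.31780) = 0.4449 m.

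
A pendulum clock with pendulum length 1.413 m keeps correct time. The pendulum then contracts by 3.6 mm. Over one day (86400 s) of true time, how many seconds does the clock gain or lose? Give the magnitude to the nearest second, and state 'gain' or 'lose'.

gain 110 s

T ∝ √L, so T'/T = √(1.40940/1.413) = 0.998725.
In 86400 s of true time the clock registers 86400/0.998725 = 86510.3 s, so it gains 110 s.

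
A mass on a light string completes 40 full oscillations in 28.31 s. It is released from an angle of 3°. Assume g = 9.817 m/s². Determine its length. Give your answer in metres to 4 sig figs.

T = 28.31/40 = 0.70775 s.
From T = 2π√(L/g), L = gT²/(4π²) = 9.817 × 0.70775²/(4π²) = 0.1246 m.

0.1246 m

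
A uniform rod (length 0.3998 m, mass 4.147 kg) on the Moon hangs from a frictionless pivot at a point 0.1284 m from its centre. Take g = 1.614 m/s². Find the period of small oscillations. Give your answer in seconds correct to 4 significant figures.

For a physical pendulum T = 2π√(I/(mgd)), with d = 0.12840 m from pivot to centre of mass.
I_cm = mL²/12 = 4.147 × 0.3998²/12 = 0.055238 kg·m²; I = I_cm + md² = 0.055238 + 4.147 × 0.12840² = 0.12361 kg·m².
T = 2π√(0.12361/(4.147 × 1.614 × 0.12840)) = 2.383 s.

2.383 s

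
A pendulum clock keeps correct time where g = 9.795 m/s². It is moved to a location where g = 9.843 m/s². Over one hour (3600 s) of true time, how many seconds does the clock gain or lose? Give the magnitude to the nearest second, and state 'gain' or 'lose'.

The clock's period scales as T ∝ 1/√g, so T'/T = √(9.795/9.843) = 0.997559.
In 3600 s of true time the clock registers 3600/0.997559 = 3608.8 s, so it gains 9 s.

gain 9 s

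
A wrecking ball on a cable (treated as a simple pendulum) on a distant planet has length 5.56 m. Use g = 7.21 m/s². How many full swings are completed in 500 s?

90

T = 2π√(L/g) = 2π√(5.56/7.21) = 5.518 s.
Number of complete oscillations = ⌊500/5.518⌋ = ⌊90.62⌋ = 90.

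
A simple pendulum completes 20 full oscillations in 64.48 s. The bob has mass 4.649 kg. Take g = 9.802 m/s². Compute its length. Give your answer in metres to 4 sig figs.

T = 64.48/20 = 3.2240 s.
From T = 2π√(L/g), L = gT²/(4π²) = 9.802 × 3.2240²/(4π²) = 2.581 m.

2.581 m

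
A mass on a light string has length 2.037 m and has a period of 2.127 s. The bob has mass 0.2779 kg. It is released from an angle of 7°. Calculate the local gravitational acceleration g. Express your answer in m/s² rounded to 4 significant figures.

17.78 m/s²

From T = 2π√(L/g), g = 4π²L/T² = 4π² × 2.037/2.1270² = 17.78 m/s².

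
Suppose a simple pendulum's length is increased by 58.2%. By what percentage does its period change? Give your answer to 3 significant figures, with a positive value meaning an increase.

T ∝ √L, so T'/T = √(1.582) = 1.258.
Percentage change in T = (1.258 − 1) × 100% = 25.8%.

25.8%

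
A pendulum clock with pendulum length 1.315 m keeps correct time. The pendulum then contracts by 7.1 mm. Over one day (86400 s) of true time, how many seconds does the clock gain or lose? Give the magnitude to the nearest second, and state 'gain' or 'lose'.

T ∝ √L, so T'/T = √(1.30790/1.315) = 0.997297.
In 86400 s of true time the clock registers 86400/0.997297 = 86634.2 s, so it gains 234 s.

gain 234 s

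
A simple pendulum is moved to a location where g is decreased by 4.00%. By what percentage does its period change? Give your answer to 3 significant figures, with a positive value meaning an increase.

T ∝ 1/√g, so T'/T = 1/√(0.9600) = 1.021.
Percentage change in T = (1.021 − 1) × 100% = 2.06%.

2.06%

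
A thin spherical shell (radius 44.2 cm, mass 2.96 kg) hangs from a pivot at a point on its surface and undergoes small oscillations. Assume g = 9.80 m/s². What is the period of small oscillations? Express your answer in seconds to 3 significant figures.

I_cm = (2/3)mr² = 0.3855 kg·m². The pivot is at distance d = 0.442 m from the centre of mass.
By the parallel-axis theorem, I = I_cm + md² = 0.3855 + 0.5783 = 0.9638 kg·m².
T = 2π√(I/(mgd)) = 2π√(0.9638/(2.96 × 9.80 × 0.442)) = 1.72 s.

1.72 s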